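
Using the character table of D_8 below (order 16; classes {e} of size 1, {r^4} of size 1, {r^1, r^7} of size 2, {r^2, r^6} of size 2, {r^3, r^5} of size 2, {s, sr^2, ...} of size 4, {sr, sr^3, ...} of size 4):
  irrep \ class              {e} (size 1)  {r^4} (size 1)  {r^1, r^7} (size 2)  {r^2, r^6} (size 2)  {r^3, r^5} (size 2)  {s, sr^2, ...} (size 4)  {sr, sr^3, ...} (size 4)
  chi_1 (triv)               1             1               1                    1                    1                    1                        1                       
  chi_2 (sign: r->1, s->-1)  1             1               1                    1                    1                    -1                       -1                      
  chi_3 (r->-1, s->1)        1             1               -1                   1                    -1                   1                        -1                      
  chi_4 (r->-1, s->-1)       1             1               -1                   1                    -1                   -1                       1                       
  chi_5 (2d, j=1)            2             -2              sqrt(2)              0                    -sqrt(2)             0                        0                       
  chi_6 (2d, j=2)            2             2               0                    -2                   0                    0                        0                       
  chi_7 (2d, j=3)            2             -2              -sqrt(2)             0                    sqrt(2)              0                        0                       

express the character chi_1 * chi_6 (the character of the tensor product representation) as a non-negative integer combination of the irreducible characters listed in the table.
chi_1 tensor chi_6 = chi_6 (all other irreducibles have multiplicity 0).

Details: The character of a tensor product is the pointwise product (chi_1 * chi_6)(C) = chi_1(C) * chi_6(C):
  {e}: (1)*(2), {r^4}: (1)*(2), {r^1, r^7}: (1)*(0), {r^2, r^6}: (1)*(-2), {r^3, r^5}: (1)*(0), {s, sr^2, ...}: (1)*(0), {sr, sr^3, ...}: (1)*(0)
so (chi_1 * chi_6) takes values
  {e} -> 2, {r^4} -> 2, {r^1, r^7} -> 0, {r^2, r^6} -> -2, {r^3, r^5} -> 0, {s, sr^2, ...} -> 0, {sr, sr^3, ...} -> 0.
Now take the inner product of this character with each irreducible chi from the table, <chi_1*chi_6, chi> = (1/16) sum_C |C| (chi_1*chi_6)(C) conj(chi(C)):
  <chi_1*chi_6, chi_1> = (1/16)[1*(2)*conj(1) + 1*(2)*conj(1) + 2*(0)*conj(1) + 2*(-2)*conj(1) + 2*(0)*conj(1) + 4*(0)*conj(1) + 4*(0)*conj(1)]
      = (1/16)[(2) + (2) + (0) + (-4) + (0) + (0) + (0)] = 0/16 = 0
  <chi_1*chi_6, chi_2> = (1/16)[1*(2)*conj(1) + 1*(2)*conj(1) + 2*(0)*conj(1) + 2*(-2)*conj(1) + 2*(0)*conj(1) + 4*(0)*conj(-1) + 4*(0)*conj(-1)]
      = (1/16)[(2) + (2) + (0) + (-4) + (0) + (0) + (0)] = 0/16 = 0
  <chi_1*chi_6, chi_3> = (1/16)[1*(2)*conj(1) + 1*(2)*conj(1) + 2*(0)*conj(-1) + 2*(-2)*conj(1) + 2*(0)*conj(-1) + 4*(0)*conj(1) + 4*(0)*conj(-1)]
      = (1/16)[(2) + (2) + (0) + (-4) + (0) + (0) + (0)] = 0/16 = 0
  <chi_1*chi_6, chi_4> = (1/16)[1*(2)*conj(1) + 1*(2)*conj(1) + 2*(0)*conj(-1) + 2*(-2)*conj(1) + 2*(0)*conj(-1) + 4*(0)*conj(-1) + 4*(0)*conj(1)]
      = (1/16)[(2) + (2) + (0) + (-4) + (0) + (0) + (0)] = 0/16 = 0
  <chi_1*chi_6, chi_5> = (1/16)[1*(2)*conj(2) + 1*(2)*conj(-2) + 2*(0)*conj(sqrt(2)) + 2*(-2)*conj(0) + 2*(0)*conj(-sqrt(2)) + 4*(0)*conj(0) + 4*(0)*conj(0)]
      = (1/16)[(4) + (-4) + (0) + (0) + (0) + (0) + (0)] = 0/16 = 0
  <chi_1*chi_6, chi_6> = (1/16)[1*(2)*conj(2) + 1*(2)*conj(2) + 2*(0)*conj(0) + 2*(-2)*conj(-2) + 2*(0)*conj(0) + 4*(0)*conj(0) + 4*(0)*conj(0)]
      = (1/16)[(4) + (4) + (0) + (8) + (0) + (0) + (0)] = 16/16 = 1
  <chi_1*chi_6, chi_7> = (1/16)[1*(2)*conj(2) + 1*(2)*conj(-2) + 2*(0)*conj(-sqrt(2)) + 2*(-2)*conj(0) + 2*(0)*conj(sqrt(2)) + 4*(0)*conj(0) + 4*(0)*conj(0)]
      = (1/16)[(4) + (-4) + (0) + (0) + (0) + (0) + (0)] = 0/16 = 0
Hence the multiplicities are chi_6: 1. Dimension check: dim(chi_1)*dim(chi_6) = 1*2 = 2 and sum (mult * dim) = 1*2 = 2.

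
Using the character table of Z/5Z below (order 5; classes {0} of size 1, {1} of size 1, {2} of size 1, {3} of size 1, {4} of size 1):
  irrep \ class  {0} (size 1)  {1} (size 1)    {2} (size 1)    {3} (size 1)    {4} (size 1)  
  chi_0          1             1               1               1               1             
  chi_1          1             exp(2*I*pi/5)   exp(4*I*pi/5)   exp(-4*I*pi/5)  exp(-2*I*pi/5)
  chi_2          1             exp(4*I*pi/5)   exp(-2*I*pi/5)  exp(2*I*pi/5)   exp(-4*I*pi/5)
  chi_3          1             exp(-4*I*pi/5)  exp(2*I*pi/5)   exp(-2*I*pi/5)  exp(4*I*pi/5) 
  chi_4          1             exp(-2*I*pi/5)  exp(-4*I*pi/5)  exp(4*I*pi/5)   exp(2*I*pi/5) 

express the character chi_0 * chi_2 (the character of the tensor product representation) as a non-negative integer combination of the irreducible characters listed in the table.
chi_0 tensor chi_2 = chi_2 (all other irreducibles have multiplicity 0).

Solution. The character of a tensor product is the pointwise product (chi_0 * chi_2)(C) = chi_0(C) * chi_2(C):
  {0}: (1)*(1), {1}: (1)*(exp(4*I*pi/5)), {2}: (1)*(exp(-2*I*pi/5)), {3}: (1)*(exp(2*I*pi/5)), {4}: (1)*(exp(-4*I*pi/5))
so (chi_0 * chi_2) takes values
  {0} -> 1, {1} -> exp(4*I*pi/5), {2} -> exp(-2*I*pi/5), {3} -> exp(2*I*pi/5), {4} -> exp(-4*I*pi/5).
Now take the inner product of this character with each irreducible chi from the table, <chi_0*chi_2, chi> = (1/5) sum_C |C| (chi_0*chi_2)(C) conj(chi(C)):
  <chi_0*chi_2, chi_0> = (1/5)[1*(1)*conj(1) + 1*(exp(4*I*pi/5))*conj(1) + 1*(exp(-2*I*pi/5))*conj(1) + 1*(exp(2*I*pi/5))*conj(1) + 1*(exp(-4*I*pi/5))*conj(1)]
      = (1/5)[(1) + (exp(4*I*pi/5)) + (exp(-2*I*pi/5)) + (exp(2*I*pi/5)) + (exp(-4*I*pi/5))] = 0/5 = 0
  <chi_0*chi_2, chi_1> = (1/5)[1*(1)*conj(1) + 1*(exp(4*I*pi/5))*conj(exp(2*I*pi/5)) + 1*(exp(-2*I*pi/5))*conj(exp(4*I*pi/5)) + 1*(exp(2*I*pi/5))*conj(exp(-4*I*pi/5)) + 1*(exp(-4*I*pi/5))*conj(exp(-2*I*pi/5))]
      = (1/5)[(1) + (exp(2*I*pi/5)) + (exp(4*I*pi/5)) + (exp(-4*I*pi/5)) + (exp(-2*I*pi/5))] = 0/5 = 0
  <chi_0*chi_2, chi_2> = (1/5)[1*(1)*conj(1) + 1*(exp(4*I*pi/5))*conj(exp(4*I*pi/5)) + 1*(exp(-2*I*pi/5))*conj(exp(-2*I*pi/5)) + 1*(exp(2*I*pi/5))*conj(exp(2*I*pi/5)) + 1*(exp(-4*I*pi/5))*conj(exp(-4*I*pi/5))]
      = (1/5)[(1) + (1) + (1) + (1) + (1)] = 5/5 = 1
  <chi_0*chi_2, chi_3> = (1/5)[1*(1)*conj(1) + 1*(exp(4*I*pi/5))*conj(exp(-4*I*pi/5)) + 1*(exp(-2*I*pi/5))*conj(exp(2*I*pi/5)) + 1*(exp(2*I*pi/5))*conj(exp(-2*I*pi/5)) + 1*(exp(-4*I*pi/5))*conj(exp(4*I*pi/5))]
      = (1/5)[(1) + (exp(-2*I*pi/5)) + (exp(-4*I*pi/5)) + (exp(4*I*pi/5)) + (exp(2*I*pi/5))] = 0/5 = 0
  <chi_0*chi_2, chi_4> = (1/5)[1*(1)*conj(1) + 1*(exp(4*I*pi/5))*conj(exp(-2*I*pi/5)) + 1*(exp(-2*I*pi/5))*conj(exp(-4*I*pi/5)) + 1*(exp(2*I*pi/5))*conj(exp(4*I*pi/5)) + 1*(exp(-4*I*pi/5))*conj(exp(2*I*pi/5))]
      = (1/5)[(1) + (exp(-4*I*pi/5)) + (exp(2*I*pi/5)) + (exp(-2*I*pi/5)) + (exp(4*I*pi/5))] = 0/5 = 0
(Exp terms are combined using exp(i*s)*conj(exp(i*t)) = exp(i*(s-t)), and sums of them are collapsed using the identity that for every m > 1 the m distinct m-th roots of unity sum to 0, e.g. 1 + exp(2*I*pi/3) + exp(-2*I*pi/3) = 0.)
Hence the multiplicities are chi_2: 1. Dimension check: dim(chi_0)*dim(chi_2) = 1*1 = 1 and sum (mult * dim) = 1*1 = 1.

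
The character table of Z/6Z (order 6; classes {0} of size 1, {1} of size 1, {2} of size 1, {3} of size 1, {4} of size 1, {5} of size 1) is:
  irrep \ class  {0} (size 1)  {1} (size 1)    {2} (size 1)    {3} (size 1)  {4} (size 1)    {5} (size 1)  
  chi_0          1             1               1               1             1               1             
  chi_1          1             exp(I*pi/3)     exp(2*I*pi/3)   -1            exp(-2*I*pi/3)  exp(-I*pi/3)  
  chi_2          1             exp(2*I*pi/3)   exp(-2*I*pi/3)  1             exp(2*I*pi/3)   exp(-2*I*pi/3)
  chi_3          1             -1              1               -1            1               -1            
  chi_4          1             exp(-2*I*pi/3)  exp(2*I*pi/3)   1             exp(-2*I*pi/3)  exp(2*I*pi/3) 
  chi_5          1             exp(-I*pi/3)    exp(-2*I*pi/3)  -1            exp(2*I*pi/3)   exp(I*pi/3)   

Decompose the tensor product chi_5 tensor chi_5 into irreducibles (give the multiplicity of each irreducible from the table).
chi_5 tensor chi_5 = chi_4 (all other irreducibles have multiplicity 0).

Working: The character of a tensor product is the pointwise product (chi_5 * chi_5)(C) = chi_5(C) * chi_5(C):
  {0}: (1)*(1), {1}: (exp(-I*pi/3))*(exp(-I*pi/3)), {2}: (exp(-2*I*pi/3))*(exp(-2*I*pi/3)), {3}: (-1)*(-1), {4}: (exp(2*I*pi/3))*(exp(2*I*pi/3)), {5}: (exp(I*pi/3))*(exp(I*pi/3))
so (chi_5 * chi_5) takes values
  {0} -> 1, {1} -> exp(-2*I*pi/3), {2} -> exp(2*I*pi/3), {3} -> 1, {4} -> exp(-2*I*pi/3), {5} -> exp(2*I*pi/3).
Now take the inner product of this character with each irreducible chi from the table, <chi_5*chi_5, chi> = (1/6) sum_C |C| (chi_5*chi_5)(C) conj(chi(C)):
  <chi_5*chi_5, chi_0> = (1/6)[1*(1)*conj(1) + 1*(exp(-2*I*pi/3))*conj(1) + 1*(exp(2*I*pi/3))*conj(1) + 1*(1)*conj(1) + 1*(exp(-2*I*pi/3))*conj(1) + 1*(exp(2*I*pi/3))*conj(1)]
      = (1/6)[(1) + (exp(-2*I*pi/3)) + (exp(2*I*pi/3)) + (1) + (exp(-2*I*pi/3)) + (exp(2*I*pi/3))] = 0/6 = 0
  <chi_5*chi_5, chi_1> = (1/6)[1*(1)*conj(1) + 1*(exp(-2*I*pi/3))*conj(exp(I*pi/3)) + 1*(exp(2*I*pi/3))*conj(exp(2*I*pi/3)) + 1*(1)*conj(-1) + 1*(exp(-2*I*pi/3))*conj(exp(-2*I*pi/3)) + 1*(exp(2*I*pi/3))*conj(exp(-I*pi/3))]
      = (1/6)[(1) + (-1) + (1) + (-1) + (1) + (-1)] = 0/6 = 0
  <chi_5*chi_5, chi_2> = (1/6)[1*(1)*conj(1) + 1*(exp(-2*I*pi/3))*conj(exp(2*I*pi/3)) + 1*(exp(2*I*pi/3))*conj(exp(-2*I*pi/3)) + 1*(1)*conj(1) + 1*(exp(-2*I*pi/3))*conj(exp(2*I*pi/3)) + 1*(exp(2*I*pi/3))*conj(exp(-2*I*pi/3))]
      = (1/6)[(1) + (exp(2*I*pi/3)) + (exp(-2*I*pi/3)) + (1) + (exp(2*I*pi/3)) + (exp(-2*I*pi/3))] = 0/6 = 0
  <chi_5*chi_5, chi_3> = (1/6)[1*(1)*conj(1) + 1*(exp(-2*I*pi/3))*conj(-1) + 1*(exp(2*I*pi/3))*conj(1) + 1*(1)*conj(-1) + 1*(exp(-2*I*pi/3))*conj(1) + 1*(exp(2*I*pi/3))*conj(-1)]
      = (1/6)[(1) + (-exp(-2*I*pi/3)) + (exp(2*I*pi/3)) + (-1) + (exp(-2*I*pi/3)) + (-exp(2*I*pi/3))] = 0/6 = 0
  <chi_5*chi_5, chi_4> = (1/6)[1*(1)*conj(1) + 1*(exp(-2*I*pi/3))*conj(exp(-2*I*pi/3)) + 1*(exp(2*I*pi/3))*conj(exp(2*I*pi/3)) + 1*(1)*conj(1) + 1*(exp(-2*I*pi/3))*conj(exp(-2*I*pi/3)) + 1*(exp(2*I*pi/3))*conj(exp(2*I*pi/3))]
      = (1/6)[(1) + (1) + (1) + (1) + (1) + (1)] = 6/6 = 1
  <chi_5*chi_5, chi_5> = (1/6)[1*(1)*conj(1) + 1*(exp(-2*I*pi/3))*conj(exp(-I*pi/3)) + 1*(exp(2*I*pi/3))*conj(exp(-2*I*pi/3)) + 1*(1)*conj(-1) + 1*(exp(-2*I*pi/3))*conj(exp(2*I*pi/3)) + 1*(exp(2*I*pi/3))*conj(exp(I*pi/3))]
      = (1/6)[(1) + (exp(-I*pi/3)) + (exp(-2*I*pi/3)) + (-1) + (exp(2*I*pi/3)) + (exp(I*pi/3))] = 0/6 = 0
(Exp terms are combined using exp(i*s)*conj(exp(i*t)) = exp(i*(s-t)), and sums of them are collapsed using the identity that for every m > 1 the m distinct m-th roots of unity sum to 0, e.g. 1 + exp(2*I*pi/3) + exp(-2*I*pi/3) = 0.)
Hence the multiplicities are chi_4: 1. Dimension check: dim(chi_5)*dim(chi_5) = 1*1 = 1 and sum (mult * dim) = 1*1 = 1.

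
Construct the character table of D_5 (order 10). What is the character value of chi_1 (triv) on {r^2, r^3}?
Conjugacy classes: {e} of size 1, {r^1, r^4} of size 2, {r^2, r^3} of size 2, {s, sr, ..., sr^4} of size 5.
Character table:
  irrep \ class              {e} (size 1)  {r^1, r^4} (size 2)  {r^2, r^3} (size 2)  {s, sr, ..., sr^4} (size 5)
  chi_1 (triv)               1             1                    1                    1                          
  chi_2 (sign: r->1, s->-1)  1             1                    1                    -1                         
  chi_3 (2d, j=1)            2             -1/2 + sqrt(5)/2     -sqrt(5)/2 - 1/2     0                          
  chi_4 (2d, j=2)            2             -sqrt(5)/2 - 1/2     -1/2 + sqrt(5)/2     0                          

Spot check: chi_1 (triv) on {r^2, r^3} = 1.

Details: D_5 has order 2*5 = 10 with 4 conjugacy classes, hence 4 irreducibles. Sum of squared dims 1 + 1 + 4 + 4 = 10 = |G|. Linear characters come from the abelianisation; the 2-dimensional irreps have character r^k -> 2*cos(2*pi*j*k/5), reflections -> 0.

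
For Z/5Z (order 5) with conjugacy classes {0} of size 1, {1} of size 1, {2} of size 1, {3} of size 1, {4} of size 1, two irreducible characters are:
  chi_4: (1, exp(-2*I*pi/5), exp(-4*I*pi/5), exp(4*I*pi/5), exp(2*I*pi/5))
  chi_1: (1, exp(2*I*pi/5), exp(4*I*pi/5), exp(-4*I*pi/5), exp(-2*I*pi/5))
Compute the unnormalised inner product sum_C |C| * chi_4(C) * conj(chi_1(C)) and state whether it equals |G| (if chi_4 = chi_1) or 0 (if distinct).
Sum = 0; so <chi_4, chi_1> = 0 (distinct irreducibles are orthogonal).

Justification: Compute term by term over conjugacy classes (|C| * chi_4(C) * conj(chi_1(C))):
  1*(1)*conj(1) + 1*(exp(-2*I*pi/5))*conj(exp(2*I*pi/5)) + 1*(exp(-4*I*pi/5))*conj(exp(4*I*pi/5)) + 1*(exp(4*I*pi/5))*conj(exp(-4*I*pi/5)) + 1*(exp(2*I*pi/5))*conj(exp(-2*I*pi/5))
  = (1) + (exp(-4*I*pi/5)) + (exp(2*I*pi/5)) + (exp(-2*I*pi/5)) + (exp(4*I*pi/5))
  = 0.
(Exp terms are combined using exp(i*s)*conj(exp(i*t)) = exp(i*(s-t)), and sums of them are collapsed using the identity that for every m > 1 the m distinct m-th roots of unity sum to 0, e.g. 1 + exp(2*I*pi/3) + exp(-2*I*pi/3) = 0.)
Dividing by |G| = 5 gives 0/5 = 0, matching the row-orthogonality relation <chi_4, chi_1> = [chi_4 = chi_1].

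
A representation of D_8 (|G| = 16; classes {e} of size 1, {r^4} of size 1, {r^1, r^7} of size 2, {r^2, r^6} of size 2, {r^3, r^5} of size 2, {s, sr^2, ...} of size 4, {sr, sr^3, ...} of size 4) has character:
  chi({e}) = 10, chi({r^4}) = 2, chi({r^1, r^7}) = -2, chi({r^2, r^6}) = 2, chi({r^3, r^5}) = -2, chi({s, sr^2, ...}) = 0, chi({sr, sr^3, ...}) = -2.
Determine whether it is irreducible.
Not irreducible (reducible): <chi, chi> = 9 > 1.

Derivation: <chi, chi> = (1/|G|) sum_C |C| * |chi(C)|^2 = (1/16)[1*|10|^2 + 1*|2|^2 + 2*|-2|^2 + 2*|2|^2 + 2*|-2|^2 + 4*|0|^2 + 4*|-2|^2]
  = (1/16)[(100) + (4) + (8) + (8) + (8) + (0) + (16)] = 144/16 = 9.
A character is irreducible iff <chi, chi> = 1, so this representation is reducible.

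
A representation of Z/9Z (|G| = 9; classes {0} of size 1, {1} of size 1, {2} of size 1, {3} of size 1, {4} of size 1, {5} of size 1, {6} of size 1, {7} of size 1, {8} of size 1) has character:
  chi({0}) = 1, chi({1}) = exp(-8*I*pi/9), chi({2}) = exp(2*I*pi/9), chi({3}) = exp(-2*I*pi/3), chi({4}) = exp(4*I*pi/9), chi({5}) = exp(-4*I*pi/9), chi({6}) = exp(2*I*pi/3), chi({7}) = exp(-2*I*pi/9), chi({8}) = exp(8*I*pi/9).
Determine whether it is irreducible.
Irreducible: <chi, chi> = 1.

Why: <chi, chi> = (1/|G|) sum_C |C| * |chi(C)|^2 = (1/9)[1*|1|^2 + 1*|exp(-8*I*pi/9)|^2 + 1*|exp(2*I*pi/9)|^2 + 1*|exp(-2*I*pi/3)|^2 + 1*|exp(4*I*pi/9)|^2 + 1*|exp(-4*I*pi/9)|^2 + 1*|exp(2*I*pi/3)|^2 + 1*|exp(-2*I*pi/9)|^2 + 1*|exp(8*I*pi/9)|^2]
  = (1/9)[(1) + (1) + (1) + (1) + (1) + (1) + (1) + (1) + (1)] = 9/9 = 1.
(Exp terms are combined using exp(i*s)*conj(exp(i*t)) = exp(i*(s-t)), and sums of them are collapsed using the identity that for every m > 1 the m distinct m-th roots of unity sum to 0, e.g. 1 + exp(2*I*pi/3) + exp(-2*I*pi/3) = 0.)
A character is irreducible iff <chi, chi> = 1, so this representation is irreducible.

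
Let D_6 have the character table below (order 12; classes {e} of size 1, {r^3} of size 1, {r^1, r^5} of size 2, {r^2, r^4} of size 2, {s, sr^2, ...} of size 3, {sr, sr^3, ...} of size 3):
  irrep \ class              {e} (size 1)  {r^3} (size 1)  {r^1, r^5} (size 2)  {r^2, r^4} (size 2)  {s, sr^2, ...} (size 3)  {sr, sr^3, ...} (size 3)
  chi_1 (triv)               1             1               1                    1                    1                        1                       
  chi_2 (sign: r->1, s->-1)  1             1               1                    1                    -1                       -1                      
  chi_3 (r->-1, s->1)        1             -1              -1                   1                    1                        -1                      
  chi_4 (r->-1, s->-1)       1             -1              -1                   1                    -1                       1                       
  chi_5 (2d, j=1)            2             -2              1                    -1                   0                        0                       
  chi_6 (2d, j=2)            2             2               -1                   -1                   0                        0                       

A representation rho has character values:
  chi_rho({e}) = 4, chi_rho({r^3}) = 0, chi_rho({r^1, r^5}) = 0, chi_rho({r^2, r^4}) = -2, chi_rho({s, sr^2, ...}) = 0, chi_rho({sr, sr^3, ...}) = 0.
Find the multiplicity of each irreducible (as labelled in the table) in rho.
Multiplicities: chi_1: 0, chi_2: 0, chi_3: 0, chi_4: 0, chi_5: 1, chi_6: 1.

Explanation: Use <chi_rho, chi> = (1/|G|) sum_C |C| * chi_rho(C) * conj(chi(C)) with |G| = 12 for each irreducible chi in the table:
  <chi_rho, chi_1> = (1/12)[1*(4)*conj(1) + 1*(0)*conj(1) + 2*(0)*conj(1) + 2*(-2)*conj(1) + 3*(0)*conj(1) + 3*(0)*conj(1)]
      = (1/12)[(4) + (0) + (0) + (-4) + (0) + (0)] = 0/12 = 0
  <chi_rho, chi_2> = (1/12)[1*(4)*conj(1) + 1*(0)*conj(1) + 2*(0)*conj(1) + 2*(-2)*conj(1) + 3*(0)*conj(-1) + 3*(0)*conj(-1)]
      = (1/12)[(4) + (0) + (0) + (-4) + (0) + (0)] = 0/12 = 0
  <chi_rho, chi_3> = (1/12)[1*(4)*conj(1) + 1*(0)*conj(-1) + 2*(0)*conj(-1) + 2*(-2)*conj(1) + 3*(0)*conj(1) + 3*(0)*conj(-1)]
      = (1/12)[(4) + (0) + (0) + (-4) + (0) + (0)] = 0/12 = 0
  <chi_rho, chi_4> = (1/12)[1*(4)*conj(1) + 1*(0)*conj(-1) + 2*(0)*conj(-1) + 2*(-2)*conj(1) + 3*(0)*conj(-1) + 3*(0)*conj(1)]
      = (1/12)[(4) + (0) + (0) + (-4) + (0) + (0)] = 0/12 = 0
  <chi_rho, chi_5> = (1/12)[1*(4)*conj(2) + 1*(0)*conj(-2) + 2*(0)*conj(1) + 2*(-2)*conj(-1) + 3*(0)*conj(0) + 3*(0)*conj(0)]
      = (1/12)[(8) + (0) + (0) + (4) + (0) + (0)] = 12/12 = 1
  <chi_rho, chi_6> = (1/12)[1*(4)*conj(2) + 1*(0)*conj(2) + 2*(0)*conj(-1) + 2*(-2)*conj(-1) + 3*(0)*conj(0) + 3*(0)*conj(0)]
      = (1/12)[(8) + (0) + (0) + (4) + (0) + (0)] = 12/12 = 1
Dimension check: dim(rho) = sum (mult * dim) = 0*1 + 0*1 + 0*1 + 0*1 + 1*2 + 1*2 = 4 = chi_rho(e) = 4.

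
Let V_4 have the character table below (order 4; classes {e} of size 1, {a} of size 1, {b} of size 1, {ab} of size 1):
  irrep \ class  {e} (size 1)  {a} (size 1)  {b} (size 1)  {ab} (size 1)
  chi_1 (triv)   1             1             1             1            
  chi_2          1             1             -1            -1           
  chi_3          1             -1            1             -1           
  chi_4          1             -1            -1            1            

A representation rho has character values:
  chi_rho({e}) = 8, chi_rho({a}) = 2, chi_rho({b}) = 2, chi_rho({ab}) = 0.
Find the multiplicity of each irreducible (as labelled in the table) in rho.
Multiplicities: chi_1: 3, chi_2: 2, chi_3: 2, chi_4: 1.

Proof sketch: Use <chi_rho, chi> = (1/|G|) sum_C |C| * chi_rho(C) * conj(chi(C)) with |G| = 4 for each irreducible chi in the table:
  <chi_rho, chi_1> = (1/4)[1*(8)*conj(1) + 1*(2)*conj(1) + 1*(2)*conj(1) + 1*(0)*conj(1)]
      = (1/4)[(8) + (2) + (2) + (0)] = 12/4 = 3
  <chi_rho, chi_2> = (1/4)[1*(8)*conj(1) + 1*(2)*conj(1) + 1*(2)*conj(-1) + 1*(0)*conj(-1)]
      = (1/4)[(8) + (2) + (-2) + (0)] = 8/4 = 2
  <chi_rho, chi_3> = (1/4)[1*(8)*conj(1) + 1*(2)*conj(-1) + 1*(2)*conj(1) + 1*(0)*conj(-1)]
      = (1/4)[(8) + (-2) + (2) + (0)] = 8/4 = 2
  <chi_rho, chi_4> = (1/4)[1*(8)*conj(1) + 1*(2)*conj(-1) + 1*(2)*conj(-1) + 1*(0)*conj(1)]
      = (1/4)[(8) + (-2) + (-2) + (0)] = 4/4 = 1
Dimension check: dim(rho) = sum (mult * dim) = 3*1 + 2*1 + 2*1 + 1*1 = 8 = chi_rho(e) = 8.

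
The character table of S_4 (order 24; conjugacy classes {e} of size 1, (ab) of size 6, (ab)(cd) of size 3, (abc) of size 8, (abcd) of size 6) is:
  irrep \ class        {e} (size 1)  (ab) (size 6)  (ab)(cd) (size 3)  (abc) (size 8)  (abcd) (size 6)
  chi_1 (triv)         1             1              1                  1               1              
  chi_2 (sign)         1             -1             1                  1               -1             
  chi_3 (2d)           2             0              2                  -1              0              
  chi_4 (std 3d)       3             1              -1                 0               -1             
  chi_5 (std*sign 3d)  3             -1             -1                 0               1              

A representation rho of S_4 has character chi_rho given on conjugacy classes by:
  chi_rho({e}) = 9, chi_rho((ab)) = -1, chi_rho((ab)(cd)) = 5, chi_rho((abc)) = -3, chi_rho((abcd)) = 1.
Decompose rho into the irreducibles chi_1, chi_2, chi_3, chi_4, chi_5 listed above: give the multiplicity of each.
Multiplicities: chi_1: 0, chi_2: 0, chi_3: 3, chi_4: 0, chi_5: 1.

Details: Use <chi_rho, chi> = (1/|G|) sum_C |C| * chi_rho(C) * conj(chi(C)) with |G| = 24 for each irreducible chi in the table:
  <chi_rho, chi_1> = (1/24)[1*(9)*conj(1) + 6*(-1)*conj(1) + 3*(5)*conj(1) + 8*(-3)*conj(1) + 6*(1)*conj(1)]
      = (1/24)[(9) + (-6) + (15) + (-24) + (6)] = 0/24 = 0
  <chi_rho, chi_2> = (1/24)[1*(9)*conj(1) + 6*(-1)*conj(-1) + 3*(5)*conj(1) + 8*(-3)*conj(1) + 6*(1)*conj(-1)]
      = (1/24)[(9) + (6) + (15) + (-24) + (-6)] = 0/24 = 0
  <chi_rho, chi_3> = (1/24)[1*(9)*conj(2) + 6*(-1)*conj(0) + 3*(5)*conj(2) + 8*(-3)*conj(-1) + 6*(1)*conj(0)]
      = (1/24)[(18) + (0) + (30) + (24) + (0)] = 72/24 = 3
  <chi_rho, chi_4> = (1/24)[1*(9)*conj(3) + 6*(-1)*conj(1) + 3*(5)*conj(-1) + 8*(-3)*conj(0) + 6*(1)*conj(-1)]
      = (1/24)[(27) + (-6) + (-15) + (0) + (-6)] = 0/24 = 0
  <chi_rho, chi_5> = (1/24)[1*(9)*conj(3) + 6*(-1)*conj(-1) + 3*(5)*conj(-1) + 8*(-3)*conj(0) + 6*(1)*conj(1)]
      = (1/24)[(27) + (6) + (-15) + (0) + (6)] = 24/24 = 1
Dimension check: dim(rho) = sum (mult * dim) = 0*1 + 0*1 + 3*2 + 0*3 + 1*3 = 9 = chi_rho(e) = 9.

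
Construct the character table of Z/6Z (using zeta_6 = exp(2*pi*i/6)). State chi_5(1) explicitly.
Character table of Z/6Z (irreps indexed chi_0,...,chi_5 with chi_k(m) = zeta_6^(k*m), zeta_6 = exp(2*pi*i/6)):
  irrep \ class  {0} (size 1)  {1} (size 1)    {2} (size 1)    {3} (size 1)  {4} (size 1)    {5} (size 1)  
  chi_0          1             1               1               1             1               1             
  chi_1          1             exp(I*pi/3)     exp(2*I*pi/3)   -1            exp(-2*I*pi/3)  exp(-I*pi/3)  
  chi_2          1             exp(2*I*pi/3)   exp(-2*I*pi/3)  1             exp(2*I*pi/3)   exp(-2*I*pi/3)
  chi_3          1             -1              1               -1            1               -1            
  chi_4          1             exp(-2*I*pi/3)  exp(2*I*pi/3)   1             exp(-2*I*pi/3)  exp(2*I*pi/3) 
  chi_5          1             exp(-I*pi/3)    exp(-2*I*pi/3)  -1            exp(2*I*pi/3)   exp(I*pi/3)   

Spot check: chi_5(1) = zeta_6^(5*1) = zeta_6^5 = exp(-I*pi/3).

Why: Z/6Z is abelian, so all 6 irreducible complex representations are 1-dimensional. They are given by chi_k(m) = zeta_6^(k*m) for k = 0,...,5. Row orthogonality: sum_m chi_k(m) conj(chi_l(m)) = 6 * [k = l].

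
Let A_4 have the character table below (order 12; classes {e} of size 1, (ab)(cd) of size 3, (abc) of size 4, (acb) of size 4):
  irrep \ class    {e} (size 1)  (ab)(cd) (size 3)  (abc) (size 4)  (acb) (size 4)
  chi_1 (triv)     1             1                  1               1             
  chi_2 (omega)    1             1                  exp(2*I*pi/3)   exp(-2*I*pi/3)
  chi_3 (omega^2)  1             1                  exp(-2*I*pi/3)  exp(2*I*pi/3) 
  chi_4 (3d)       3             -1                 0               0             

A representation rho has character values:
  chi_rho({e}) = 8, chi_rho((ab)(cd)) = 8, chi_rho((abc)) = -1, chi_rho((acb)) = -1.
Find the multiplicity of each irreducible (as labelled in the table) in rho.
Multiplicities: chi_1: 2, chi_2: 3, chi_3: 3, chi_4: 0.

Justification: Use <chi_rho, chi> = (1/|G|) sum_C |C| * chi_rho(C) * conj(chi(C)) with |G| = 12 for each irreducible chi in the table:
  <chi_rho, chi_1> = (1/12)[1*(8)*conj(1) + 3*(8)*conj(1) + 4*(-1)*conj(1) + 4*(-1)*conj(1)]
      = (1/12)[(8) + (24) + (-4) + (-4)] = 24/12 = 2
  <chi_rho, chi_2> = (1/12)[1*(8)*conj(1) + 3*(8)*conj(1) + 4*(-1)*conj(exp(2*I*pi/3)) + 4*(-1)*conj(exp(-2*I*pi/3))]
      = (1/12)[(8) + (24) + (12 + 8*exp(-2*I*pi/3) + 12*exp(2*I*pi/3)) + (12 + 12*exp(-2*I*pi/3) + 8*exp(2*I*pi/3))] = 36/12 = 3
  <chi_rho, chi_3> = (1/12)[1*(8)*conj(1) + 3*(8)*conj(1) + 4*(-1)*conj(exp(-2*I*pi/3)) + 4*(-1)*conj(exp(2*I*pi/3))]
      = (1/12)[(8) + (24) + (12 + 12*exp(-2*I*pi/3) + 8*exp(2*I*pi/3)) + (12 + 8*exp(-2*I*pi/3) + 12*exp(2*I*pi/3))] = 36/12 = 3
  <chi_rho, chi_4> = (1/12)[1*(8)*conj(3) + 3*(8)*conj(-1) + 4*(-1)*conj(0) + 4*(-1)*conj(0)]
      = (1/12)[(24) + (-24) + (0) + (0)] = 0/12 = 0
(Exp terms are combined using exp(i*s)*conj(exp(i*t)) = exp(i*(s-t)), and sums of them are collapsed using the identity that for every m > 1 the m distinct m-th roots of unity sum to 0, e.g. 1 + exp(2*I*pi/3) + exp(-2*I*pi/3) = 0.)
Dimension check: dim(rho) = sum (mult * dim) = 2*1 + 3*1 + 3*1 + 0*3 = 8 = chi_rho(e) = 8.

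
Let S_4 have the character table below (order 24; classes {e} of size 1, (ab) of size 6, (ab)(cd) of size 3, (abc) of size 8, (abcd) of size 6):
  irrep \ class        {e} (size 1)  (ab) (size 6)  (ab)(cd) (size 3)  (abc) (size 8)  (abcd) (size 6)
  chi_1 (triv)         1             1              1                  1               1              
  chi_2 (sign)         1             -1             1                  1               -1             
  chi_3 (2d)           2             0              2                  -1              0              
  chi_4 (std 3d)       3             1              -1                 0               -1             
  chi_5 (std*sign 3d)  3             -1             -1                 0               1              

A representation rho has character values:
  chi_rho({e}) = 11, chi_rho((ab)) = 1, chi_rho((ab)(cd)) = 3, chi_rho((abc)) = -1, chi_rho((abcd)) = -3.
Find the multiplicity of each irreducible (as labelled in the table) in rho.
Multiplicities: chi_1: 0, chi_2: 1, chi_3: 2, chi_4: 2, chi_5: 0.

Reasoning: Use <chi_rho, chi> = (1/|G|) sum_C |C| * chi_rho(C) * conj(chi(C)) with |G| = 24 for each irreducible chi in the table:
  <chi_rho, chi_1> = (1/24)[1*(11)*conj(1) + 6*(1)*conj(1) + 3*(3)*conj(1) + 8*(-1)*conj(1) + 6*(-3)*conj(1)]
      = (1/24)[(11) + (6) + (9) + (-8) + (-18)] = 0/24 = 0
  <chi_rho, chi_2> = (1/24)[1*(11)*conj(1) + 6*(1)*conj(-1) + 3*(3)*conj(1) + 8*(-1)*conj(1) + 6*(-3)*conj(-1)]
      = (1/24)[(11) + (-6) + (9) + (-8) + (18)] = 24/24 = 1
  <chi_rho, chi_3> = (1/24)[1*(11)*conj(2) + 6*(1)*conj(0) + 3*(3)*conj(2) + 8*(-1)*conj(-1) + 6*(-3)*conj(0)]
      = (1/24)[(22) + (0) + (18) + (8) + (0)] = 48/24 = 2
  <chi_rho, chi_4> = (1/24)[1*(11)*conj(3) + 6*(1)*conj(1) + 3*(3)*conj(-1) + 8*(-1)*conj(0) + 6*(-3)*conj(-1)]
      = (1/24)[(33) + (6) + (-9) + (0) + (18)] = 48/24 = 2
  <chi_rho, chi_5> = (1/24)[1*(11)*conj(3) + 6*(1)*conj(-1) + 3*(3)*conj(-1) + 8*(-1)*conj(0) + 6*(-3)*conj(1)]
      = (1/24)[(33) + (-6) + (-9) + (0) + (-18)] = 0/24 = 0
Dimension check: dim(rho) = sum (mult * dim) = 0*1 + 1*1 + 2*2 + 2*3 + 0*3 = 11 = chi_rho(e) = 11.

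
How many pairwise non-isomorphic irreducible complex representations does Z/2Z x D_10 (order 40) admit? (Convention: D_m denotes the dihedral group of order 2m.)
16

Details: The number of irreducible complex representations of a finite group equals its number of conjugacy classes. For a direct product, #classes(G x H) = #classes(G) * #classes(H). Z/2Z has 2 classes (abelian), D_10 has 8 classes, so 2 * 8 = 16, so Z/2Z x D_10 (order 40) has exactly 16 irreducible complex representations.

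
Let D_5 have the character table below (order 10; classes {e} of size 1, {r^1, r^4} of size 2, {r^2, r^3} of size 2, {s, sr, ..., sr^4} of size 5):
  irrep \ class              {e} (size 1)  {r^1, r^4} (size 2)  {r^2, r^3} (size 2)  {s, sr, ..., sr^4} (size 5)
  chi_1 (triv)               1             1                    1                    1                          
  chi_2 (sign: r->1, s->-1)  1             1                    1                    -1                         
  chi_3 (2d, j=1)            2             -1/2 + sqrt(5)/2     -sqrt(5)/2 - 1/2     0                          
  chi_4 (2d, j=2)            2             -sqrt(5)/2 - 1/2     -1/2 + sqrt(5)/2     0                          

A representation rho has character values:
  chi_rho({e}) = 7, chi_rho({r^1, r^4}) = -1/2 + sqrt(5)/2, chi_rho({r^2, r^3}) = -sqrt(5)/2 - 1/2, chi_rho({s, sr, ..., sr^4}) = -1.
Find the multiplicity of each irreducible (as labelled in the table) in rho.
Multiplicities: chi_1: 0, chi_2: 1, chi_3: 2, chi_4: 1.

Argument: Use <chi_rho, chi> = (1/|G|) sum_C |C| * chi_rho(C) * conj(chi(C)) with |G| = 10 for each irreducible chi in the table:
  <chi_rho, chi_1> = (1/10)[1*(7)*conj(1) + 2*(-1/2 + sqrt(5)/2)*conj(1) + 2*(-sqrt(5)/2 - 1/2)*conj(1) + 5*(-1)*conj(1)]
      = (1/10)[(7) + (-1 + sqrt(5)) + (-sqrt(5) - 1) + (-5)] = 0/10 = 0
  <chi_rho, chi_2> = (1/10)[1*(7)*conj(1) + 2*(-1/2 + sqrt(5)/2)*conj(1) + 2*(-sqrt(5)/2 - 1/2)*conj(1) + 5*(-1)*conj(-1)]
      = (1/10)[(7) + (-1 + sqrt(5)) + (-sqrt(5) - 1) + (5)] = 10/10 = 1
  <chi_rho, chi_3> = (1/10)[1*(7)*conj(2) + 2*(-1/2 + sqrt(5)/2)*conj(-1/2 + sqrt(5)/2) + 2*(-sqrt(5)/2 - 1/2)*conj(-sqrt(5)/2 - 1/2) + 5*(-1)*conj(0)]
      = (1/10)[(14) + (3 - sqrt(5)) + (sqrt(5) + 3) + (0)] = 20/10 = 2
  <chi_rho, chi_4> = (1/10)[1*(7)*conj(2) + 2*(-1/2 + sqrt(5)/2)*conj(-sqrt(5)/2 - 1/2) + 2*(-sqrt(5)/2 - 1/2)*conj(-1/2 + sqrt(5)/2) + 5*(-1)*conj(0)]
      = (1/10)[(14) + (-2) + (-2) + (0)] = 10/10 = 1
Dimension check: dim(rho) = sum (mult * dim) = 0*1 + 1*1 + 2*2 + 1*2 = 7 = chi_rho(e) = 7.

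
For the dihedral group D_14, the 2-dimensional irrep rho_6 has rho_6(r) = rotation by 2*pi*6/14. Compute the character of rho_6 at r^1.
chi_{rho_6}(r^1) = 2*cos(2*pi*6*1/14) = -2*cos(pi/7)

Solution. rho_6(r^1) is rotation by angle 2*pi*6*1/14, whose trace is 2*cos(2*pi*6*1/14) = -2*cos(pi/7).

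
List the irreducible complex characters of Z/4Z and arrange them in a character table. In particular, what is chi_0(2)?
Character table of Z/4Z (irreps indexed chi_0,...,chi_3 with chi_k(m) = zeta_4^(k*m), zeta_4 = exp(2*pi*i/4)):
  irrep \ class  {0} (size 1)  {1} (size 1)  {2} (size 1)  {3} (size 1)
  chi_0          1             1             1             1           
  chi_1          1             I             -1            -I          
  chi_2          1             -1            1             -1          
  chi_3          1             -I            -1            I           

Spot check: chi_0(2) = zeta_4^(0*2) = zeta_4^0 = 1.

Z/4Z is abelian, so all 4 irreducible complex representations are 1-dimensional. They are given by chi_k(m) = zeta_4^(k*m) for k = 0,...,3. Row orthogonality: sum_m chi_k(m) conj(chi_l(m)) = 4 * [k = l].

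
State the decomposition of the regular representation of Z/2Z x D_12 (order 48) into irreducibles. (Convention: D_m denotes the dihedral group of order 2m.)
Each irreducible V_i of dimension d_i appears with multiplicity d_i, i.e. rho_reg = (direct sum over all irreducibles V_i) d_i V_i. The irreducible dimensions for Z/2Z x D_12 are 1, 1, 1, 1, 1, 1, 1, 1, 2, 2, 2, 2, 2, 2, 2, 2, 2, 2: 8 irreducibles of dimension 1, each with multiplicity 1; 10 irreducibles of dimension 2, each with multiplicity 2. Total dimension 8*1*1 + 10*2*2 = 48 = |G|.

Proof sketch: General theorem: in the regular representation of a finite group G, each irreducible appears with multiplicity equal to its dimension. Check: dim(rho_reg) = sum d_i^2 = 1 + 1 + 1 + 1 + 1 + 1 + 1 + 1 + 4 + 4 + 4 + 4 + 4 + 4 + 4 + 4 + 4 + 4 = 48 = |G|.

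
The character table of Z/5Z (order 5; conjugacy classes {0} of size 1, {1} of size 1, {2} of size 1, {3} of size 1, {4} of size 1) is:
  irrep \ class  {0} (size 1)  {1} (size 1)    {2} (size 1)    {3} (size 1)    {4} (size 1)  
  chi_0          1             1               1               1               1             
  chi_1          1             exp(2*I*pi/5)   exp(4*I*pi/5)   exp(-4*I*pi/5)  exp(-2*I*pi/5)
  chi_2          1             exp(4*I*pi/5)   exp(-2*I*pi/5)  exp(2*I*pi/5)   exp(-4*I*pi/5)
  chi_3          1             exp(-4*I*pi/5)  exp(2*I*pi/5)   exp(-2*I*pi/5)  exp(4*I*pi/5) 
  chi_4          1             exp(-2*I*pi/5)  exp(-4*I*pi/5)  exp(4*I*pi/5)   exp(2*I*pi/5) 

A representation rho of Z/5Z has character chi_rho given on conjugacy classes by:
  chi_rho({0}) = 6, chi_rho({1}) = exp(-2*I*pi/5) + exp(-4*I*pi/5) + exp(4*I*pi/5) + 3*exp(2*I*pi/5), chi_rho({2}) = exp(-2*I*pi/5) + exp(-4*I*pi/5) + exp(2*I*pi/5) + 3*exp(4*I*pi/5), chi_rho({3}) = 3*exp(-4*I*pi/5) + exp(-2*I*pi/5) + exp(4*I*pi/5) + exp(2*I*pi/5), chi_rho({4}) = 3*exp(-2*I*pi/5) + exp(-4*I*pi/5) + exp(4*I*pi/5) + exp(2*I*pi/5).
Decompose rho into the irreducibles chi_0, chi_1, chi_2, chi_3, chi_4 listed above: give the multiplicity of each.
Multiplicities: chi_0: 0, chi_1: 3, chi_2: 1, chi_3: 1, chi_4: 1.

Why: Use <chi_rho, chi> = (1/|G|) sum_C |C| * chi_rho(C) * conj(chi(C)) with |G| = 5 for each irreducible chi in the table:
  <chi_rho, chi_0> = (1/5)[1*(6)*conj(1) + 1*(exp(-2*I*pi/5) + exp(-4*I*pi/5) + exp(4*I*pi/5) + 3*exp(2*I*pi/5))*conj(1) + 1*(exp(-2*I*pi/5) + exp(-4*I*pi/5) + exp(2*I*pi/5) + 3*exp(4*I*pi/5))*conj(1) + 1*(3*exp(-4*I*pi/5) + exp(-2*I*pi/5) + exp(4*I*pi/5) + exp(2*I*pi/5))*conj(1) + 1*(3*exp(-2*I*pi/5) + exp(-4*I*pi/5) + exp(4*I*pi/5) + exp(2*I*pi/5))*conj(1)]
      = (1/5)[(6) + (exp(-2*I*pi/5) + exp(-4*I*pi/5) + exp(4*I*pi/5) + 3*exp(2*I*pi/5)) + (exp(-2*I*pi/5) + exp(-4*I*pi/5) + exp(2*I*pi/5) + 3*exp(4*I*pi/5)) + (3*exp(-4*I*pi/5) + exp(-2*I*pi/5) + exp(4*I*pi/5) + exp(2*I*pi/5)) + (3*exp(-2*I*pi/5) + exp(-4*I*pi/5) + exp(4*I*pi/5) + exp(2*I*pi/5))] = 0/5 = 0
  <chi_rho, chi_1> = (1/5)[1*(6)*conj(1) + 1*(exp(-2*I*pi/5) + exp(-4*I*pi/5) + exp(4*I*pi/5) + 3*exp(2*I*pi/5))*conj(exp(2*I*pi/5)) + 1*(exp(-2*I*pi/5) + exp(-4*I*pi/5) + exp(2*I*pi/5) + 3*exp(4*I*pi/5))*conj(exp(4*I*pi/5)) + 1*(3*exp(-4*I*pi/5) + exp(-2*I*pi/5) + exp(4*I*pi/5) + exp(2*I*pi/5))*conj(exp(-4*I*pi/5)) + 1*(3*exp(-2*I*pi/5) + exp(-4*I*pi/5) + exp(4*I*pi/5) + exp(2*I*pi/5))*conj(exp(-2*I*pi/5))]
      = (1/5)[(6) + (3 + exp(-4*I*pi/5) + exp(4*I*pi/5) + exp(2*I*pi/5)) + (3 + exp(-2*I*pi/5) + exp(4*I*pi/5) + exp(2*I*pi/5)) + (3 + exp(-2*I*pi/5) + exp(-4*I*pi/5) + exp(2*I*pi/5)) + (3 + exp(-2*I*pi/5) + exp(-4*I*pi/5) + exp(4*I*pi/5))] = 15/5 = 3
  <chi_rho, chi_2> = (1/5)[1*(6)*conj(1) + 1*(exp(-2*I*pi/5) + exp(-4*I*pi/5) + exp(4*I*pi/5) + 3*exp(2*I*pi/5))*conj(exp(4*I*pi/5)) + 1*(exp(-2*I*pi/5) + exp(-4*I*pi/5) + exp(2*I*pi/5) + 3*exp(4*I*pi/5))*conj(exp(-2*I*pi/5)) + 1*(3*exp(-4*I*pi/5) + exp(-2*I*pi/5) + exp(4*I*pi/5) + exp(2*I*pi/5))*conj(exp(2*I*pi/5)) + 1*(3*exp(-2*I*pi/5) + exp(-4*I*pi/5) + exp(4*I*pi/5) + exp(2*I*pi/5))*conj(exp(-4*I*pi/5))]
      = (1/5)[(6) + (1 + 3*exp(-2*I*pi/5) + exp(4*I*pi/5) + exp(2*I*pi/5)) + (1 + 3*exp(-4*I*pi/5) + exp(-2*I*pi/5) + exp(4*I*pi/5)) + (1 + exp(-4*I*pi/5) + exp(2*I*pi/5) + 3*exp(4*I*pi/5)) + (1 + exp(-2*I*pi/5) + exp(-4*I*pi/5) + 3*exp(2*I*pi/5))] = 5/5 = 1
  <chi_rho, chi_3> = (1/5)[1*(6)*conj(1) + 1*(exp(-2*I*pi/5) + exp(-4*I*pi/5) + exp(4*I*pi/5) + 3*exp(2*I*pi/5))*conj(exp(-4*I*pi/5)) + 1*(exp(-2*I*pi/5) + exp(-4*I*pi/5) + exp(2*I*pi/5) + 3*exp(4*I*pi/5))*conj(exp(2*I*pi/5)) + 1*(3*exp(-4*I*pi/5) + exp(-2*I*pi/5) + exp(4*I*pi/5) + exp(2*I*pi/5))*conj(exp(-2*I*pi/5)) + 1*(3*exp(-2*I*pi/5) + exp(-4*I*pi/5) + exp(4*I*pi/5) + exp(2*I*pi/5))*conj(exp(4*I*pi/5))]
      = (1/5)[(6) + (1 + 3*exp(-4*I*pi/5) + exp(-2*I*pi/5) + exp(2*I*pi/5)) + (1 + exp(-4*I*pi/5) + exp(4*I*pi/5) + 3*exp(2*I*pi/5)) + (1 + 3*exp(-2*I*pi/5) + exp(-4*I*pi/5) + exp(4*I*pi/5)) + (1 + exp(-2*I*pi/5) + exp(2*I*pi/5) + 3*exp(4*I*pi/5))] = 5/5 = 1
  <chi_rho, chi_4> = (1/5)[1*(6)*conj(1) + 1*(exp(-2*I*pi/5) + exp(-4*I*pi/5) + exp(4*I*pi/5) + 3*exp(2*I*pi/5))*conj(exp(-2*I*pi/5)) + 1*(exp(-2*I*pi/5) + exp(-4*I*pi/5) + exp(2*I*pi/5) + 3*exp(4*I*pi/5))*conj(exp(-4*I*pi/5)) + 1*(3*exp(-4*I*pi/5) + exp(-2*I*pi/5) + exp(4*I*pi/5) + exp(2*I*pi/5))*conj(exp(4*I*pi/5)) + 1*(3*exp(-2*I*pi/5) + exp(-4*I*pi/5) + exp(4*I*pi/5) + exp(2*I*pi/5))*conj(exp(2*I*pi/5))]
      = (1/5)[(6) + (1 + exp(-2*I*pi/5) + exp(-4*I*pi/5) + 3*exp(4*I*pi/5)) + (1 + 3*exp(-2*I*pi/5) + exp(-4*I*pi/5) + exp(2*I*pi/5)) + (1 + exp(-2*I*pi/5) + exp(4*I*pi/5) + 3*exp(2*I*pi/5)) + (1 + 3*exp(-4*I*pi/5) + exp(4*I*pi/5) + exp(2*I*pi/5))] = 5/5 = 1
(Exp terms are combined using exp(i*s)*conj(exp(i*t)) = exp(i*(s-t)), and sums of them are collapsed using the identity that for every m > 1 the m distinct m-th roots of unity sum to 0, e.g. 1 + exp(2*I*pi/3) + exp(-2*I*pi/3) = 0.)
Dimension check: dim(rho) = sum (mult * dim) = 0*1 + 3*1 + 1*1 + 1*1 + 1*1 = 6 = chi_rho(e) = 6.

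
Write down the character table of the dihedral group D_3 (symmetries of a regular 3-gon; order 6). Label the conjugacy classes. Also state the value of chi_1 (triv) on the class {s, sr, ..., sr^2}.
Conjugacy classes: {e} of size 1, {r^1, r^2} of size 2, {s, sr, ..., sr^2} of size 3.
Character table:
  irrep \ class              {e} (size 1)  {r^1, r^2} (size 2)  {s, sr, ..., sr^2} (size 3)
  chi_1 (triv)               1             1                    1                          
  chi_2 (sign: r->1, s->-1)  1             1                    -1                         
  chi_3 (2d, j=1)            2             -1                   0                          

Spot check: chi_1 (triv) on {s, sr, ..., sr^2} = 1.

Details: D_3 has order 2*3 = 6 with 3 conjugacy classes, hence 3 irreducibles. Sum of squared dims 1 + 1 + 4 = 6 = |G|. Linear characters come from the abelianisation; the 2-dimensional irreps have character r^k -> 2*cos(2*pi*j*k/3), reflections -> 0.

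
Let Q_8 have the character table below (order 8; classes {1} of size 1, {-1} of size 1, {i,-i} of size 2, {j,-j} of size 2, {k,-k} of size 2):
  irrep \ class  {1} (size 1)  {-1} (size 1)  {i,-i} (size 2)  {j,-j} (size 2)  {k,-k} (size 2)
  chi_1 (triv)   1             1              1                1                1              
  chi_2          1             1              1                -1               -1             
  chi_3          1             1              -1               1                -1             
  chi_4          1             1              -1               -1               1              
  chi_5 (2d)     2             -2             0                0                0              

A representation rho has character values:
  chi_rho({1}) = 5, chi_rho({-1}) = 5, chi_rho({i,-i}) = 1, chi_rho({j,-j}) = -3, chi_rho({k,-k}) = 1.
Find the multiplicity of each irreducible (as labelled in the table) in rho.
Multiplicities: chi_1: 1, chi_2: 2, chi_3: 0, chi_4: 2, chi_5: 0.

Derivation: Use <chi_rho, chi> = (1/|G|) sum_C |C| * chi_rho(C) * conj(chi(C)) with |G| = 8 for each irreducible chi in the table:
  <chi_rho, chi_1> = (1/8)[1*(5)*conj(1) + 1*(5)*conj(1) + 2*(1)*conj(1) + 2*(-3)*conj(1) + 2*(1)*conj(1)]
      = (1/8)[(5) + (5) + (2) + (-6) + (2)] = 8/8 = 1
  <chi_rho, chi_2> = (1/8)[1*(5)*conj(1) + 1*(5)*conj(1) + 2*(1)*conj(1) + 2*(-3)*conj(-1) + 2*(1)*conj(-1)]
      = (1/8)[(5) + (5) + (2) + (6) + (-2)] = 16/8 = 2
  <chi_rho, chi_3> = (1/8)[1*(5)*conj(1) + 1*(5)*conj(1) + 2*(1)*conj(-1) + 2*(-3)*conj(1) + 2*(1)*conj(-1)]
      = (1/8)[(5) + (5) + (-2) + (-6) + (-2)] = 0/8 = 0
  <chi_rho, chi_4> = (1/8)[1*(5)*conj(1) + 1*(5)*conj(1) + 2*(1)*conj(-1) + 2*(-3)*conj(-1) + 2*(1)*conj(1)]
      = (1/8)[(5) + (5) + (-2) + (6) + (2)] = 16/8 = 2
  <chi_rho, chi_5> = (1/8)[1*(5)*conj(2) + 1*(5)*conj(-2) + 2*(1)*conj(0) + 2*(-3)*conj(0) + 2*(1)*conj(0)]
      = (1/8)[(10) + (-10) + (0) + (0) + (0)] = 0/8 = 0
Dimension check: dim(rho) = sum (mult * dim) = 1*1 + 2*1 + 0*1 + 2*1 + 0*2 = 5 = chi_rho(e) = 5.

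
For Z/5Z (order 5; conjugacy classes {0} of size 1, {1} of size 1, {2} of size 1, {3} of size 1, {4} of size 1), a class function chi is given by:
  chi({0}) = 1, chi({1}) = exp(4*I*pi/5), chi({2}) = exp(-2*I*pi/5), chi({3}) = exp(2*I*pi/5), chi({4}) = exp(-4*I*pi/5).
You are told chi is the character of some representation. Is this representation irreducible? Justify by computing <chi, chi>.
Irreducible: <chi, chi> = 1.

Explanation: <chi, chi> = (1/|G|) sum_C |C| * |chi(C)|^2 = (1/5)[1*|1|^2 + 1*|exp(4*I*pi/5)|^2 + 1*|exp(-2*I*pi/5)|^2 + 1*|exp(2*I*pi/5)|^2 + 1*|exp(-4*I*pi/5)|^2]
  = (1/5)[(1) + (1) + (1) + (1) + (1)] = 5/5 = 1.
(Exp terms are combined using exp(i*s)*conj(exp(i*t)) = exp(i*(s-t)), and sums of them are collapsed using the identity that for every m > 1 the m distinct m-th roots of unity sum to 0, e.g. 1 + exp(2*I*pi/3) + exp(-2*I*pi/3) = 0.)
A character is irreducible iff <chi, chi> = 1, so this representation is irreducible.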